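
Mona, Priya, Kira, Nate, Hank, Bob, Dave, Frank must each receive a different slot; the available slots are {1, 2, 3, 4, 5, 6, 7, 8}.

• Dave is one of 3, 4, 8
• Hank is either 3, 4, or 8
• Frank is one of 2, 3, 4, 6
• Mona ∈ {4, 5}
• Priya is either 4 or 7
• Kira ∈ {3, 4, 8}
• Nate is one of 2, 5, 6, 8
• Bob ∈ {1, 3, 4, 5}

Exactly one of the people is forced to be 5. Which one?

Mona

The 8 variables draw from only 8 values {1, 2, 3, 4, 5, 6, 7, 8}, so each is used; only Bob can be 1, hence Bob = 1.
The 7 still-open variables draw from only 7 values {2, 3, 4, 5, 6, 7, 8}, so each is used; only Priya can be 7, hence Priya = 7.
Kira, Hank, Dave share exactly the 3 values {3, 4, 8}; by pigeonhole those values go to them, so strike 3, 4, 8 from Mona, Nate, Frank.
So 5 goes to Mona.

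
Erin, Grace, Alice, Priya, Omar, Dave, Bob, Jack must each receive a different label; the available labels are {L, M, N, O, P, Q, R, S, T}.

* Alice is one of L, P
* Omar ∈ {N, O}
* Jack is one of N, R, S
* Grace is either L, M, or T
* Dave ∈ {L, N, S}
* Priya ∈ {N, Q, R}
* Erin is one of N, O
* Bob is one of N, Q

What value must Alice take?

Erin and Omar between them cover only {N, O} — a naked pair. Remove those values from Priya, Dave, Bob, Jack.
Bob has just one choice, so Bob = Q. Remove Q from Priya.
That leaves Priya = R. Remove R from Jack.
That leaves Jack = S. Remove S from Dave.
Dave must be L (only option left). Eliminate L elsewhere: Grace, Alice.
So Alice = P.

P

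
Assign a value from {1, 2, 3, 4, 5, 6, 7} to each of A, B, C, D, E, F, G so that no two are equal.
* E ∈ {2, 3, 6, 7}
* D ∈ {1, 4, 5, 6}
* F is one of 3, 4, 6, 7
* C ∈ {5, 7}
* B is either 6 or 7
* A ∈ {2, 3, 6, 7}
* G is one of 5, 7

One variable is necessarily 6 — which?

B

The 7 variables draw from only 7 values {1, 2, 3, 4, 5, 6, 7}, so each is used; only D can be 1, hence D = 1.
Among the 6 still-open variables, 4 fits only F (and all 6 values in {2, 3, 4, 5, 6, 7} must be used), so F = 4.
C and G between them cover only {5, 7} — a naked pair. Remove those values from A, B, E.
So 6 goes to B.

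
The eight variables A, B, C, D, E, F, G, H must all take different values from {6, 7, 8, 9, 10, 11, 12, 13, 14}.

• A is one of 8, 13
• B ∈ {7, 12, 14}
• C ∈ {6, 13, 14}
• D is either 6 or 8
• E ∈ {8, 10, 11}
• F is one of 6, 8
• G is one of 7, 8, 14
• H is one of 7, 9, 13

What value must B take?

12

The 2 variables D and F are confined to {6, 8}, which locks those values in; drop them from A, C, E, G.
A's domain is down to {13}, so A = 13. Remove 13 from C, H.
That leaves C = 14. Remove 14 from B, G.
That leaves G = 7. So B, H can't be 7.
So B = 12.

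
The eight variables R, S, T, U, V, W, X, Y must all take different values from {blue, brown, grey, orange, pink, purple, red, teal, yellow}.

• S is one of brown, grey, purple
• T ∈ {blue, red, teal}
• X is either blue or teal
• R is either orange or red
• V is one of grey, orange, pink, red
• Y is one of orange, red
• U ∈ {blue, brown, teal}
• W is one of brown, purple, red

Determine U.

brown

Among the 8 variables, pink fits only V (and all 8 values in {blue, brown, grey, orange, pink, purple, red, teal} must be used), so V = pink.
The 7 still-open variables draw from only 7 values {blue, brown, grey, orange, purple, red, teal}, so each is used; only S can be grey, hence S = grey.
The 6 still-open variables draw from only 6 values {blue, brown, orange, purple, red, teal}, so each is used; only W can be purple, hence W = purple.
The 5 still-open variables together cover exactly {blue, brown, orange, red, teal} — 5 values for 5 variables — and brown appears only in U's list, so U = brown.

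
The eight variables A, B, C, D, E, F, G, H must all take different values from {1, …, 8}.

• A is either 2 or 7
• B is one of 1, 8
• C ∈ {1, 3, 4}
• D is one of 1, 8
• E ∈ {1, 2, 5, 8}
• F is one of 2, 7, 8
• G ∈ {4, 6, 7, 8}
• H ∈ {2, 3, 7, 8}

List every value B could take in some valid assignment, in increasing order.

The 8 variables together cover exactly {1, 2, 3, 4, 5, 6, 7, 8} — 8 values for 8 variables — and 5 appears only in E's list, so E = 5.
The 7 still-open variables draw from only 7 values {1, 2, 3, 4, 6, 7, 8}, so each is used; only G can be 6, hence G = 6.
The 6 still-open variables together cover exactly {1, 2, 3, 4, 7, 8} — 6 values for 6 variables — and 4 appears only in C's list, so C = 4.
Among the 5 still-open variables, 3 fits only H (and all 5 values in {1, 2, 3, 7, 8} must be used), so H = 3.
B and D between them cover only {1, 8} — a naked pair. Remove those values from F.
No further eliminations apply; B can still be any of 1, 8.

1, 8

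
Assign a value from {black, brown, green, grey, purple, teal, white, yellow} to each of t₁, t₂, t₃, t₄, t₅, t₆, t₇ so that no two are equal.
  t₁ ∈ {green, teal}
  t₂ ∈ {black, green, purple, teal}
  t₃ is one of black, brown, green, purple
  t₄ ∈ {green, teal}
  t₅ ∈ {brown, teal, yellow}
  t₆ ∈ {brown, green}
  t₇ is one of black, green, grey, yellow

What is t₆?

brown

Among the 7 variables, grey fits only t₇ (and all 7 values in {black, brown, green, grey, purple, teal, yellow} must be used), so t₇ = grey.
The 6 still-open variables draw from only 6 values {black, brown, green, purple, teal, yellow}, so each is used; only t₅ can be yellow, hence t₅ = yellow.
The 2 variables t₁ and t₄ are confined to {green, teal}, which locks those values in; drop them from t₂, t₃, t₆.
So t₆ = brown.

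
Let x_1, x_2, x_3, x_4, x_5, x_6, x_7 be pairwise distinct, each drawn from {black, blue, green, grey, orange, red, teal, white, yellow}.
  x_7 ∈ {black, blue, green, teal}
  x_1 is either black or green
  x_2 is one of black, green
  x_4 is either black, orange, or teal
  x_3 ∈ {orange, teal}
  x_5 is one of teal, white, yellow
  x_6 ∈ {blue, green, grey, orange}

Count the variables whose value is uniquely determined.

x_1 and x_2 share exactly the 2 values {black, green}; by pigeonhole those values go to them, so strike black, green from x_4, x_6, x_7.
x_3 and x_4 share exactly the 2 values {orange, teal}; by pigeonhole those values go to them, so strike orange, teal from x_5, x_6, x_7.
x_7 must be blue (only option left). Strike blue from x_6.
x_6 has just one choice, so x_6 = grey.
Determined: x_6=grey, x_7=blue. The other variables each still have more than one consistent value. That makes 2.

2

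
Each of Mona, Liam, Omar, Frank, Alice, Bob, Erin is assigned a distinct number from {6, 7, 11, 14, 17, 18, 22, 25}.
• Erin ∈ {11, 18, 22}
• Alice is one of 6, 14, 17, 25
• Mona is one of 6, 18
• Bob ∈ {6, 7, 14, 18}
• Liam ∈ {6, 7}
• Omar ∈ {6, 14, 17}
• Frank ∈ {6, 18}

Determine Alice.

Mona and Frank share exactly the 2 values {6, 18}; by pigeonhole those values go to them, so strike 6, 18 from Liam, Omar, Alice, Bob, Erin.
Liam's domain is down to {7}, so Liam = 7. Eliminate 7 elsewhere: Bob.
Bob's domain is down to {14}, so Bob = 14. So Omar, Alice can't be 14.
Omar's domain is down to {17}, so Omar = 17. Eliminate 17 elsewhere: Alice.
So Alice = 25.

25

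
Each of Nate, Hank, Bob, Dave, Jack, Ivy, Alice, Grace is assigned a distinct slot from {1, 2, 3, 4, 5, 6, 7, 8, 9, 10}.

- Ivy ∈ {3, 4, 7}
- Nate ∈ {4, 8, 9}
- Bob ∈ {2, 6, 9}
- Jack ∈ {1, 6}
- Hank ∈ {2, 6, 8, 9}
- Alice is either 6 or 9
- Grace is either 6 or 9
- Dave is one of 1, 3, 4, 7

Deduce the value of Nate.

4

Alice and Grace between them cover only {6, 9} — a naked pair. Remove those values from Nate, Hank, Bob, Jack.
Bob's domain is down to {2}, so Bob = 2. Eliminate 2 elsewhere: Hank.
That leaves Jack = 1. So Dave can't be 1.
Hank's domain is down to {8}, so Hank = 8. Eliminate 8 elsewhere: Nate.
So Nate = 4.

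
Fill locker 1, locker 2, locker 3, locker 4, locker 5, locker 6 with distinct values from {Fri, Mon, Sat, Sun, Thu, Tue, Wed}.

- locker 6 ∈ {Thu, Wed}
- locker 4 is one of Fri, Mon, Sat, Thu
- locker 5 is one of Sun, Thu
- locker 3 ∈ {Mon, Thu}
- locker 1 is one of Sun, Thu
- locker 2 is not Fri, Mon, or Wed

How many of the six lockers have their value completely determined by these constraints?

locker 1 and locker 5 between them cover only {Sun, Thu} — a naked pair. Remove those values from locker 2, locker 3, locker 4, locker 6.
locker 3's domain is down to {Mon}, so locker 3 = Mon. Remove Mon from locker 4.
locker 6's domain is down to {Wed}, so locker 6 = Wed.
Determined: locker 3=Mon, locker 6=Wed. The other lockers each still have more than one consistent value. That makes 2.

2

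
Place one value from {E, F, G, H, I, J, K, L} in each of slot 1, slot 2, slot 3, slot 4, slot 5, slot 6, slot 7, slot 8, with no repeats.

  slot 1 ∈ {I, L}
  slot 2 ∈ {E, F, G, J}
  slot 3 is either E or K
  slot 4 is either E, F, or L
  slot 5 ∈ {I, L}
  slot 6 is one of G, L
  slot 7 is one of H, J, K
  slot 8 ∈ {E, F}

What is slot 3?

Among the 8 variables, H fits only slot 7 (and all 8 values in {E, F, G, H, I, J, K, L} must be used), so slot 7 = H.
The 7 still-open variables draw from only 7 values {E, F, G, I, J, K, L}, so each is used; only slot 2 can be J, hence slot 2 = J.
The 6 still-open variables together cover exactly {E, F, G, I, K, L} — 6 values for 6 variables — and G appears only in slot 6's list, so slot 6 = G.
Among the 5 still-open variables, K fits only slot 3 (and all 5 values in {E, F, I, K, L} must be used), so slot 3 = K.

K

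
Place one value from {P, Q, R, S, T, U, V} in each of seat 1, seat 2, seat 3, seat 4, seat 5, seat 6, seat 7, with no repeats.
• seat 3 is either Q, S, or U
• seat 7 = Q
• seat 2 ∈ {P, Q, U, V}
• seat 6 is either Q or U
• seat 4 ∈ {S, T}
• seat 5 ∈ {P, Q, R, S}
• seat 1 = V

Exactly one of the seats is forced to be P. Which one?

seat 1 must be V (only option left). Remove V from seat 2.
seat 7 must be Q (only option left). Eliminate Q elsewhere: seat 2, seat 3, seat 5, seat 6.
That leaves seat 6 = U. So seat 2, seat 3 can't be U.
So P goes to seat 2.

seat 2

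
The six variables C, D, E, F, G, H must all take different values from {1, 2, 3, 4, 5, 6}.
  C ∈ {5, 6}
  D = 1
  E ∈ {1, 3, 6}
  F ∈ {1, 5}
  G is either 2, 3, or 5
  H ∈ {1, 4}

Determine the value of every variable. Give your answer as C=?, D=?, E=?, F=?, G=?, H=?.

C=6, D=1, E=3, F=5, G=2, H=4

D has just one choice, so D = 1. Strike 1 from E, F, H.
That leaves F = 5. Strike 5 from C, G.
H's domain is down to {4}, so H = 4.
C's domain is down to {6}, so C = 6. So E can't be 6.
E has just one choice, so E = 3. Remove 3 from G.
G's domain is down to {2}, so G = 2.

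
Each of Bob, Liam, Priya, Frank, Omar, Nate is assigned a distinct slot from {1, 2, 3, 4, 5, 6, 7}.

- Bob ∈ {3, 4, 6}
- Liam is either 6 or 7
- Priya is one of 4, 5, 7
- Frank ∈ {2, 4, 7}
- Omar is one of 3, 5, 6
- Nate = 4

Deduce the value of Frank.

Nate has just one choice, so Nate = 4. Strike 4 from Bob, Priya, Frank.
Among the 5 still-open variables, 2 fits only Frank (and all 5 values in {2, 3, 5, 6, 7} must be used), so Frank = 2.

2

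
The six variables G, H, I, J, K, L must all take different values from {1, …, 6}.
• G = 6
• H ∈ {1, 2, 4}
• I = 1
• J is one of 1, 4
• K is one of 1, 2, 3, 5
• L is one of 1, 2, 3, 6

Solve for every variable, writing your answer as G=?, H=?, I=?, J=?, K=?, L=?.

G=6, H=2, I=1, J=4, K=5, L=3

G must be 6 (only option left). Remove 6 from L.
That leaves I = 1. Remove 1 from H, J, K, L.
J must be 4 (only option left). So H can't be 4.
H has just one choice, so H = 2. Remove 2 from K, L.
L must be 3 (only option left). Eliminate 3 elsewhere: K.
That leaves K = 5.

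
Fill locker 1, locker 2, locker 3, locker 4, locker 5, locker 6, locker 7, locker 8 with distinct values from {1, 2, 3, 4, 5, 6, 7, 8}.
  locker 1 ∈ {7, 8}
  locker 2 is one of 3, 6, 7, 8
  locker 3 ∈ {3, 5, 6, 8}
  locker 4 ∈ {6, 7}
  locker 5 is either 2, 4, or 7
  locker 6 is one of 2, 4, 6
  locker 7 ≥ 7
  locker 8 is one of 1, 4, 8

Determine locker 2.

3

The 8 variables together cover exactly {1, 2, 3, 4, 5, 6, 7, 8} — 8 values for 8 variables — and 1 appears only in locker 8's list, so locker 8 = 1.
The 7 still-open variables draw from only 7 values {2, 3, 4, 5, 6, 7, 8}, so each is used; only locker 3 can be 5, hence locker 3 = 5.
The 6 still-open variables draw from only 6 values {2, 3, 4, 6, 7, 8}, so each is used; only locker 2 can be 3, hence locker 2 = 3.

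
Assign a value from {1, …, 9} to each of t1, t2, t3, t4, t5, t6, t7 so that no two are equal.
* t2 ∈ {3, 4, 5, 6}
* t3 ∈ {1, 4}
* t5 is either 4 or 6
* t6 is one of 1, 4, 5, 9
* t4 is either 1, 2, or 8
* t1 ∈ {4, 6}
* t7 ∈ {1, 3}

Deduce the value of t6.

t1 and t5 between them cover only {4, 6} — a naked pair. Remove those values from t2, t3, t6.
That leaves t3 = 1. Eliminate 1 elsewhere: t4, t6, t7.
That leaves t7 = 3. Remove 3 from t2.
That leaves t2 = 5. So t6 can't be 5.
So t6 = 9.

9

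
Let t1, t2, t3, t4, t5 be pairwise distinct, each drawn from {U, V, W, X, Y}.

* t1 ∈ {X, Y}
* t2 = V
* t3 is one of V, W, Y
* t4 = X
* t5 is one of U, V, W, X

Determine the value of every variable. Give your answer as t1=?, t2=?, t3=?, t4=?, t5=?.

t1=Y, t2=V, t3=W, t4=X, t5=U

t2 has just one choice, so t2 = V. So t3, t5 can't be V.
t4's domain is down to {X}, so t4 = X. So t1, t5 can't be X.
That leaves t1 = Y. So t3 can't be Y.
That leaves t3 = W. Remove W from t5.
t5 has just one choice, so t5 = U.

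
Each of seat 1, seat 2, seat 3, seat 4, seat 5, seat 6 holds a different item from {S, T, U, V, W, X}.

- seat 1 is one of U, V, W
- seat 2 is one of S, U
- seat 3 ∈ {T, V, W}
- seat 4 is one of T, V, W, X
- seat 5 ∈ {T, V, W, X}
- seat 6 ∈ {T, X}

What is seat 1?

U

The 6 variables draw from only 6 values {S, T, U, V, W, X}, so each is used; only seat 2 can be S, hence seat 2 = S.
The 5 still-open variables together cover exactly {T, U, V, W, X} — 5 values for 5 variables — and U appears only in seat 1's list, so seat 1 = U.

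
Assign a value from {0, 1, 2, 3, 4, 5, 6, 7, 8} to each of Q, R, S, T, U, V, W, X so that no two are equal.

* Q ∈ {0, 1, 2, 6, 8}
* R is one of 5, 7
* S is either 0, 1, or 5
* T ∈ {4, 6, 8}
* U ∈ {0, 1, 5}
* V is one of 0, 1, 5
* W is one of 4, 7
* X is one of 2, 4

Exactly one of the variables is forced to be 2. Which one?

S, U, V between them cover only {0, 1, 5} — a naked triple. Remove those values from Q, R.
R must be 7 (only option left). Remove 7 from W.
W must be 4 (only option left). Strike 4 from T, X.
So 2 goes to X.

X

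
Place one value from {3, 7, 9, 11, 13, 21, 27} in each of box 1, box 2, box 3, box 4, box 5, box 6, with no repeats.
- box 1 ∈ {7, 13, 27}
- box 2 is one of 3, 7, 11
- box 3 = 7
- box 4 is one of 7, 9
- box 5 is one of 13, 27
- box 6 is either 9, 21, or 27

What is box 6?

21

box 3 must be 7 (only option left). Strike 7 from box 1, box 2, box 4.
That leaves box 4 = 9. So box 6 can't be 9.
box 1 and box 5 share exactly the 2 values {13, 27}; by pigeonhole those values go to them, so strike 13, 27 from box 6.
So box 6 = 21.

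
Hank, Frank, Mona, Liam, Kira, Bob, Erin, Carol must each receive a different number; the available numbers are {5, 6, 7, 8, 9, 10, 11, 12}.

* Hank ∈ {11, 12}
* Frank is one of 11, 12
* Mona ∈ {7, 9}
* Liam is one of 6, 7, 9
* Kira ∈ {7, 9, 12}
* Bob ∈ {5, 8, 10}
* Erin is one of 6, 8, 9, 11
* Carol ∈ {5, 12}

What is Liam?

6

The 8 variables together cover exactly {5, 6, 7, 8, 9, 10, 11, 12} — 8 values for 8 variables — and 10 appears only in Bob's list, so Bob = 10.
The 7 still-open variables together cover exactly {5, 6, 7, 8, 9, 11, 12} — 7 values for 7 variables — and 5 appears only in Carol's list, so Carol = 5.
The 6 still-open variables together cover exactly {6, 7, 8, 9, 11, 12} — 6 values for 6 variables — and 8 appears only in Erin's list, so Erin = 8.
The 5 still-open variables together cover exactly {6, 7, 9, 11, 12} — 5 values for 5 variables — and 6 appears only in Liam's list, so Liam = 6.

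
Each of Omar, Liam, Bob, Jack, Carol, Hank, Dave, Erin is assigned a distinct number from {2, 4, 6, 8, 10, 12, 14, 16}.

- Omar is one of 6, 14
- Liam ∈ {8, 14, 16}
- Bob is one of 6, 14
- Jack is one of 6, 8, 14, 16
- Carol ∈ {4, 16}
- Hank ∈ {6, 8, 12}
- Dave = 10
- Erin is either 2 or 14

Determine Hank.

Dave must be 10 (only option left).
Among the 7 still-open variables, 2 fits only Erin (and all 7 values in {2, 4, 6, 8, 12, 14, 16} must be used), so Erin = 2.
The 6 still-open variables draw from only 6 values {4, 6, 8, 12, 14, 16}, so each is used; only Carol can be 4, hence Carol = 4.
The 5 still-open variables together cover exactly {6, 8, 12, 14, 16} — 5 values for 5 variables — and 12 appears only in Hank's list, so Hank = 12.

12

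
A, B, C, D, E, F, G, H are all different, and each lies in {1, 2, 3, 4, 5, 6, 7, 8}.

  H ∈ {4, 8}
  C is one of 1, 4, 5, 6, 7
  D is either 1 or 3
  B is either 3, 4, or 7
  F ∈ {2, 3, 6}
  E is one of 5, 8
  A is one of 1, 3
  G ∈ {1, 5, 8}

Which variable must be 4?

The 8 variables draw from only 8 values {1, 2, 3, 4, 5, 6, 7, 8}, so each is used; only F can be 2, hence F = 2.
The 7 still-open variables together cover exactly {1, 3, 4, 5, 6, 7, 8} — 7 values for 7 variables — and 6 appears only in C's list, so C = 6.
The 6 still-open variables draw from only 6 values {1, 3, 4, 5, 7, 8}, so each is used; only B can be 7, hence B = 7.
The 5 still-open variables draw from only 5 values {1, 3, 4, 5, 8}, so each is used; only H can be 4, hence H = 4.

H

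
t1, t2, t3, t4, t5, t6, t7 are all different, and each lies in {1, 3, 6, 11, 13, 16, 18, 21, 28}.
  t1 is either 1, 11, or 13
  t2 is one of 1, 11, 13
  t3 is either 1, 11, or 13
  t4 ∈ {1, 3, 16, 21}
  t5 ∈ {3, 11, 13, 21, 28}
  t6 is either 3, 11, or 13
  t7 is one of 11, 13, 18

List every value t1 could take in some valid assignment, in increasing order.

1, 11, 13

t1, t2, t3 between them cover only {1, 11, 13} — a naked triple. Remove those values from t4, t5, t6, t7.
t6 has just one choice, so t6 = 3. So t4, t5 can't be 3.
That leaves t7 = 18.
No further eliminations apply; t1 can still be any of 1, 11, 13.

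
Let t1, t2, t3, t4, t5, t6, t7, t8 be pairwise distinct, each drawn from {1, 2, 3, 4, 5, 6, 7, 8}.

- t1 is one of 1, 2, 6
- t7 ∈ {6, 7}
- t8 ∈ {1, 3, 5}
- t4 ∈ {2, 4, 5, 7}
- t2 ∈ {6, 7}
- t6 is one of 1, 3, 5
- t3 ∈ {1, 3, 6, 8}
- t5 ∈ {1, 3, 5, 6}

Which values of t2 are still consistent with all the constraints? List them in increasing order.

The 8 variables draw from only 8 values {1, 2, 3, 4, 5, 6, 7, 8}, so each is used; only t4 can be 4, hence t4 = 4.
The 7 still-open variables draw from only 7 values {1, 2, 3, 5, 6, 7, 8}, so each is used; only t1 can be 2, hence t1 = 2.
The 6 still-open variables draw from only 6 values {1, 3, 5, 6, 7, 8}, so each is used; only t3 can be 8, hence t3 = 8.
t2 and t7 share exactly the 2 values {6, 7}; by pigeonhole those values go to them, so strike 6, 7 from t5.
No further eliminations apply; t2 can still be any of 6, 7.

6, 7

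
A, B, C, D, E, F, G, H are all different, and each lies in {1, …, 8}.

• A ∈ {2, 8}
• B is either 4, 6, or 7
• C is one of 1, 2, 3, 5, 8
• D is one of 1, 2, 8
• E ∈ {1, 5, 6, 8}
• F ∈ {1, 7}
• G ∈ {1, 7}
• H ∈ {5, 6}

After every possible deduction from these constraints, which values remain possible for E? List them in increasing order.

5, 6

Among the 8 variables, 3 fits only C (and all 8 values in {1, 2, 3, 4, 5, 6, 7, 8} must be used), so C = 3.
Among the 7 still-open variables, 4 fits only B (and all 7 values in {1, 2, 4, 5, 6, 7, 8} must be used), so B = 4.
F and G between them cover only {1, 7} — a naked pair. Remove those values from D, E.
The 2 variables A and D are confined to {2, 8}, which locks those values in; drop them from E.
No further eliminations apply; E can still be any of 5, 6.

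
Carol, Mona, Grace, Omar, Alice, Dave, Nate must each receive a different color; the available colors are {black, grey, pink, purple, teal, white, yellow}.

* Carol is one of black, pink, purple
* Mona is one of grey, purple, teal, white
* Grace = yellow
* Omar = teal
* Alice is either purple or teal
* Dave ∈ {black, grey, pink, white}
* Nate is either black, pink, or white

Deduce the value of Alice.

Grace must be yellow (only option left).
Omar's domain is down to {teal}, so Omar = teal. Strike teal from Mona, Alice.
So Alice = purple.

purple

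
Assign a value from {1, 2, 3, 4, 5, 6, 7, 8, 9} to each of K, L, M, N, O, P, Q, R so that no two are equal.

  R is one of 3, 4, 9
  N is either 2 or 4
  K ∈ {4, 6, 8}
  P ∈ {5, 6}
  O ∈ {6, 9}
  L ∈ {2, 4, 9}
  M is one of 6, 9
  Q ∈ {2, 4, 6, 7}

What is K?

The 8 variables draw from only 8 values {2, 3, 4, 5, 6, 7, 8, 9}, so each is used; only R can be 3, hence R = 3.
The 7 still-open variables draw from only 7 values {2, 4, 5, 6, 7, 8, 9}, so each is used; only P can be 5, hence P = 5.
Among the 6 still-open variables, 7 fits only Q (and all 6 values in {2, 4, 6, 7, 8, 9} must be used), so Q = 7.
Among the 5 still-open variables, 8 fits only K (and all 5 values in {2, 4, 6, 8, 9} must be used), so K = 8.

8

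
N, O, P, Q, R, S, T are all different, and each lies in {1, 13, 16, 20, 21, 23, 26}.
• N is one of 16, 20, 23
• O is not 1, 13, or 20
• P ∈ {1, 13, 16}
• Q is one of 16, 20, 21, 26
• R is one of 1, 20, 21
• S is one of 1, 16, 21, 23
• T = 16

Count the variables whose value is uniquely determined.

2

T's domain is down to {16}, so T = 16. Eliminate 16 elsewhere: N, O, P, Q, S.
The 6 still-open variables draw from only 6 values {1, 13, 20, 21, 23, 26}, so each is used; only P can be 13, hence P = 13.
Determined: P=13, T=16. The other variables each still have more than one consistent value. That makes 2.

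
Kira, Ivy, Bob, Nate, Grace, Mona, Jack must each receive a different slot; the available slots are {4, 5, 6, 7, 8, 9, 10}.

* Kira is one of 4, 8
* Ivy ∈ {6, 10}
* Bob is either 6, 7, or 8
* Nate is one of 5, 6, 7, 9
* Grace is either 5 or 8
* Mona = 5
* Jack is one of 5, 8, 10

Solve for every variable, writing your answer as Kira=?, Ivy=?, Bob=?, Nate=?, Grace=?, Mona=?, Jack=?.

Kira=4, Ivy=6, Bob=7, Nate=9, Grace=8, Mona=5, Jack=10

Mona's domain is down to {5}, so Mona = 5. Eliminate 5 elsewhere: Nate, Grace, Jack.
Grace has just one choice, so Grace = 8. Remove 8 from Kira, Bob, Jack.
Jack's domain is down to {10}, so Jack = 10. Eliminate 10 elsewhere: Ivy.
Kira's domain is down to {4}, so Kira = 4.
Ivy must be 6 (only option left). So Bob, Nate can't be 6.
Bob's domain is down to {7}, so Bob = 7. Remove 7 from Nate.
Nate must be 9 (only option left).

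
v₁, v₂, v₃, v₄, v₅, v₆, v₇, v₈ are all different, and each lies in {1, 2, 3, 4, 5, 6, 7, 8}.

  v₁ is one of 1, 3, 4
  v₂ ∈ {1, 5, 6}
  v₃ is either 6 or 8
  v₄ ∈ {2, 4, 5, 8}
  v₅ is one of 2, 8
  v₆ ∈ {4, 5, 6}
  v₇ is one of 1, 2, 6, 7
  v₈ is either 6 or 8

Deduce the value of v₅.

2

Among the 8 variables, 3 fits only v₁ (and all 8 values in {1, 2, 3, 4, 5, 6, 7, 8} must be used), so v₁ = 3.
Among the 7 still-open variables, 7 fits only v₇ (and all 7 values in {1, 2, 4, 5, 6, 7, 8} must be used), so v₇ = 7.
Among the 6 still-open variables, 1 fits only v₂ (and all 6 values in {1, 2, 4, 5, 6, 8} must be used), so v₂ = 1.
v₃ and v₈ share exactly the 2 values {6, 8}; by pigeonhole those values go to them, so strike 6, 8 from v₄, v₅, v₆.
So v₅ = 2.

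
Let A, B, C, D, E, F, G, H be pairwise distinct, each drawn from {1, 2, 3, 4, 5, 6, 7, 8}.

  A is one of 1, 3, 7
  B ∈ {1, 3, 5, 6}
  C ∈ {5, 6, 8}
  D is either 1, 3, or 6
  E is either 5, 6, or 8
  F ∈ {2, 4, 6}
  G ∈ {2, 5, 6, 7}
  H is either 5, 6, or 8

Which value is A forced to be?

Among the 8 variables, 4 fits only F (and all 8 values in {1, 2, 3, 4, 5, 6, 7, 8} must be used), so F = 4.
Among the 7 still-open variables, 2 fits only G (and all 7 values in {1, 2, 3, 5, 6, 7, 8} must be used), so G = 2.
Among the 6 still-open variables, 7 fits only A (and all 6 values in {1, 3, 5, 6, 7, 8} must be used), so A = 7.

7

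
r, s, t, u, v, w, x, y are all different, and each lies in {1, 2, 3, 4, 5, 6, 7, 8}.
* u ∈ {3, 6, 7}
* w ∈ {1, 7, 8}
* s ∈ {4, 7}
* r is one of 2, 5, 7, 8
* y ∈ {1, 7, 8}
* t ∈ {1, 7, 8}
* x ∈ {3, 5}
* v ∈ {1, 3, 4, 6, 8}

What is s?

Among the 8 variables, 2 fits only r (and all 8 values in {1, 2, 3, 4, 5, 6, 7, 8} must be used), so r = 2.
The 7 still-open variables together cover exactly {1, 3, 4, 5, 6, 7, 8} — 7 values for 7 variables — and 5 appears only in x's list, so x = 5.
t, w, y between them cover only {1, 7, 8} — a naked triple. Remove those values from s, u, v.
So s = 4.

4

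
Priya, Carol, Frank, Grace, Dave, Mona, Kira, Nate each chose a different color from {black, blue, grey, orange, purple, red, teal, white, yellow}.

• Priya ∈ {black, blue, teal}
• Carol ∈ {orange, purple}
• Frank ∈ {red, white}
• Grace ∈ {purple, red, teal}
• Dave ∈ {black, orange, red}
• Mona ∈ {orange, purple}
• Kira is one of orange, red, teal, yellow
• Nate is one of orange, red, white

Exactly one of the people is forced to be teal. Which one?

The 8 variables draw from only 8 values {black, blue, orange, purple, red, teal, white, yellow}, so each is used; only Priya can be blue, hence Priya = blue.
The 7 still-open variables together cover exactly {black, orange, purple, red, teal, white, yellow} — 7 values for 7 variables — and black appears only in Dave's list, so Dave = black.
Among the 6 still-open variables, yellow fits only Kira (and all 6 values in {orange, purple, red, teal, white, yellow} must be used), so Kira = yellow.
The 5 still-open variables draw from only 5 values {orange, purple, red, teal, white}, so each is used; only Grace can be teal, hence Grace = teal.

Grace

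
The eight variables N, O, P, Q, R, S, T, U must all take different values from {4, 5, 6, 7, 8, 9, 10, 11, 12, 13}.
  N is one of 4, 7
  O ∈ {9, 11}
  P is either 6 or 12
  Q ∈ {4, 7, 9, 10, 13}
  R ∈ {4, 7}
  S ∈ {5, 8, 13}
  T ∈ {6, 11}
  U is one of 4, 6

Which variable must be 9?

O

N and R between them cover only {4, 7} — a naked pair. Remove those values from Q, U.
U has just one choice, so U = 6. Strike 6 from P, T.
P must be 12 (only option left).
T must be 11 (only option left). So O can't be 11.
So 9 goes to O.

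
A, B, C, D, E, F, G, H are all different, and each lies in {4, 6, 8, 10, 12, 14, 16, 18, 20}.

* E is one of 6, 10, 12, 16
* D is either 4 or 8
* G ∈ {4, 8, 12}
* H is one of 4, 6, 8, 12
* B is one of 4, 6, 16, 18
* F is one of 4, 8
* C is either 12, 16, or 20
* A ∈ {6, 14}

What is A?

D and F between them cover only {4, 8} — a naked pair. Remove those values from B, G, H.
G has just one choice, so G = 12. So C, E, H can't be 12.
H's domain is down to {6}, so H = 6. So A, B, E can't be 6.
So A = 14.

14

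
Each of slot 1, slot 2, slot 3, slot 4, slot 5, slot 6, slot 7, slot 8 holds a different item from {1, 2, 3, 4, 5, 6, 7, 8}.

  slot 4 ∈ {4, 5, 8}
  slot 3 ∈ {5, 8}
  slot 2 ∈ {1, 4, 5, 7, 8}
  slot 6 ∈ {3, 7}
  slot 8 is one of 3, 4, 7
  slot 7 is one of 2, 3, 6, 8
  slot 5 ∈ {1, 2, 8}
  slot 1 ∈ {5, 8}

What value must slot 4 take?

4

Among the 8 variables, 6 fits only slot 7 (and all 8 values in {1, 2, 3, 4, 5, 6, 7, 8} must be used), so slot 7 = 6.
The 7 still-open variables draw from only 7 values {1, 2, 3, 4, 5, 7, 8}, so each is used; only slot 5 can be 2, hence slot 5 = 2.
The 6 still-open variables together cover exactly {1, 3, 4, 5, 7, 8} — 6 values for 6 variables — and 1 appears only in slot 2's list, so slot 2 = 1.
The 2 variables slot 1 and slot 3 are confined to {5, 8}, which locks those values in; drop them from slot 4.
So slot 4 = 4.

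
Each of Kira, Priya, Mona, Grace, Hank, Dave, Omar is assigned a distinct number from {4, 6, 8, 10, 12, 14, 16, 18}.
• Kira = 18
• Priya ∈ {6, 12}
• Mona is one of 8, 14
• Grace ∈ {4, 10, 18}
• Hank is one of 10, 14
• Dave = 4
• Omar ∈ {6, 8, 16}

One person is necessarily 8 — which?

Mona

Kira has just one choice, so Kira = 18. Remove 18 from Grace.
Dave has just one choice, so Dave = 4. Remove 4 from Grace.
Grace's domain is down to {10}, so Grace = 10. So Hank can't be 10.
Hank must be 14 (only option left). So Mona can't be 14.
So 8 goes to Mona.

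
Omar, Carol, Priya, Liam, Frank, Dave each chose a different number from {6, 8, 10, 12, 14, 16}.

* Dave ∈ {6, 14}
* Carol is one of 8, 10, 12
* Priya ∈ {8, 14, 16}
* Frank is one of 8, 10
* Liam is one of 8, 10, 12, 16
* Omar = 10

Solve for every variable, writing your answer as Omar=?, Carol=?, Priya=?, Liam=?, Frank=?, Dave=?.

Omar=10, Carol=12, Priya=14, Liam=16, Frank=8, Dave=6

Omar has just one choice, so Omar = 10. So Carol, Liam, Frank can't be 10.
Frank has just one choice, so Frank = 8. Strike 8 from Carol, Priya, Liam.
Carol's domain is down to {12}, so Carol = 12. Eliminate 12 elsewhere: Liam.
Liam's domain is down to {16}, so Liam = 16. Remove 16 from Priya.
Priya has just one choice, so Priya = 14. Eliminate 14 elsewhere: Dave.
Dave has just one choice, so Dave = 6.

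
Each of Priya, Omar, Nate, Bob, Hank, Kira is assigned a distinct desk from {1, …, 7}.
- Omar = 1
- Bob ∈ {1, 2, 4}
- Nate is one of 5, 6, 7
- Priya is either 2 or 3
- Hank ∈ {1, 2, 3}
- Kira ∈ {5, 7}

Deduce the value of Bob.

Omar's domain is down to {1}, so Omar = 1. So Bob, Hank can't be 1.
Priya and Hank share exactly the 2 values {2, 3}; by pigeonhole those values go to them, so strike 2, 3 from Bob.
So Bob = 4.

4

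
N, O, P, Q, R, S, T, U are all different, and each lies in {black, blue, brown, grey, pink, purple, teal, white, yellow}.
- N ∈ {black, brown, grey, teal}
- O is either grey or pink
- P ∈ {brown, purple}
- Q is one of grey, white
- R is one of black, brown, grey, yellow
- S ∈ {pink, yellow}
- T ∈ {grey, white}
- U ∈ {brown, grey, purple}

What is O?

The 8 variables together cover exactly {black, brown, grey, pink, purple, teal, white, yellow} — 8 values for 8 variables — and teal appears only in N's list, so N = teal.
The 7 still-open variables together cover exactly {black, brown, grey, pink, purple, white, yellow} — 7 values for 7 variables — and black appears only in R's list, so R = black.
Among the 6 still-open variables, yellow fits only S (and all 6 values in {brown, grey, pink, purple, white, yellow} must be used), so S = yellow.
The 5 still-open variables draw from only 5 values {brown, grey, pink, purple, white}, so each is used; only O can be pink, hence O = pink.

pink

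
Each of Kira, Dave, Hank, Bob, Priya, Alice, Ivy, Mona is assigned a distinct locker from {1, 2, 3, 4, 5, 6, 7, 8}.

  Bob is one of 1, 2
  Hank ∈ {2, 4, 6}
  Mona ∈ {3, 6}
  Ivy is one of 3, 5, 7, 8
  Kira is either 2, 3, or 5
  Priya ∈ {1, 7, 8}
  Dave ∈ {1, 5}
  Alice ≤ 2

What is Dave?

5

The 8 variables together cover exactly {1, 2, 3, 4, 5, 6, 7, 8} — 8 values for 8 variables — and 4 appears only in Hank's list, so Hank = 4.
The 7 still-open variables together cover exactly {1, 2, 3, 5, 6, 7, 8} — 7 values for 7 variables — and 6 appears only in Mona's list, so Mona = 6.
Bob and Alice share exactly the 2 values {1, 2}; by pigeonhole those values go to them, so strike 1, 2 from Kira, Dave, Priya.
So Dave = 5.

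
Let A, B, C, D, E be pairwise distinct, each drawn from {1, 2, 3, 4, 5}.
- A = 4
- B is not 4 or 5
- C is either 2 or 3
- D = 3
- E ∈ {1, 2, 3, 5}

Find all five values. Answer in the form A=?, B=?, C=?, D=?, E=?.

A must be 4 (only option left).
D must be 3 (only option left). So B, C, E can't be 3.
C must be 2 (only option left). Strike 2 from B, E.
B has just one choice, so B = 1. Eliminate 1 elsewhere: E.
E's domain is down to {5}, so E = 5.

A=4, B=1, C=2, D=3, E=5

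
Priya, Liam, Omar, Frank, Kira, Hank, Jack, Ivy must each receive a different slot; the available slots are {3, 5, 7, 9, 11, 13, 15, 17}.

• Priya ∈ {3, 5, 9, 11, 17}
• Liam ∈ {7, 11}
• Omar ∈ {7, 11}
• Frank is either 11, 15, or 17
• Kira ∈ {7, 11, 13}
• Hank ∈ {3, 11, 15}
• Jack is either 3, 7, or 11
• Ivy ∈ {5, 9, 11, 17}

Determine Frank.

The 8 variables together cover exactly {3, 5, 7, 9, 11, 13, 15, 17} — 8 values for 8 variables — and 13 appears only in Kira's list, so Kira = 13.
Liam and Omar between them cover only {7, 11} — a naked pair. Remove those values from Priya, Frank, Hank, Jack, Ivy.
Jack must be 3 (only option left). Eliminate 3 elsewhere: Priya, Hank.
Hank's domain is down to {15}, so Hank = 15. Remove 15 from Frank.
So Frank = 17.

17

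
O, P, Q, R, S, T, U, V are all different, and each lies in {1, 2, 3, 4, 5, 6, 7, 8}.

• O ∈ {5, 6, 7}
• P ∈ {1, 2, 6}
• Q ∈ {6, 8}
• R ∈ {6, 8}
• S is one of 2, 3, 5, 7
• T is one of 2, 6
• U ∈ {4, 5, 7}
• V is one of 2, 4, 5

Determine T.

2

Among the 8 variables, 1 fits only P (and all 8 values in {1, 2, 3, 4, 5, 6, 7, 8} must be used), so P = 1.
The 7 still-open variables together cover exactly {2, 3, 4, 5, 6, 7, 8} — 7 values for 7 variables — and 3 appears only in S's list, so S = 3.
Q and R between them cover only {6, 8} — a naked pair. Remove those values from O, T.
So T = 2.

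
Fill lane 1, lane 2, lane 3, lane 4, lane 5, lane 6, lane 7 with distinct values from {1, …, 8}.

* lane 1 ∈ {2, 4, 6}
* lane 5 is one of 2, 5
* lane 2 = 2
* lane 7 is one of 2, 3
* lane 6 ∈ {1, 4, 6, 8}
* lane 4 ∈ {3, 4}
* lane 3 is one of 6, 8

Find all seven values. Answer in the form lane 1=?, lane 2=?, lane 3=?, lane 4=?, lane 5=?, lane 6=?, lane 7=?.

lane 1=6, lane 2=2, lane 3=8, lane 4=4, lane 5=5, lane 6=1, lane 7=3

lane 2 must be 2 (only option left). Remove 2 from lane 1, lane 5, lane 7.
lane 5's domain is down to {5}, so lane 5 = 5.
That leaves lane 7 = 3. Eliminate 3 elsewhere: lane 4.
lane 4's domain is down to {4}, so lane 4 = 4. So lane 1, lane 6 can't be 4.
lane 1 has just one choice, so lane 1 = 6. Eliminate 6 elsewhere: lane 3, lane 6.
lane 3's domain is down to {8}, so lane 3 = 8. So lane 6 can't be 8.
That leaves lane 6 = 1.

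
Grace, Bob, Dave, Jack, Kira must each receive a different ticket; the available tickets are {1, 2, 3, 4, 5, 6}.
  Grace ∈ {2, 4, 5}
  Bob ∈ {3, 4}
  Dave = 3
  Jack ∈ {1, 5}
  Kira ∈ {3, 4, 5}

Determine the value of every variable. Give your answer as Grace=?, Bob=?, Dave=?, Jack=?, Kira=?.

Grace=2, Bob=4, Dave=3, Jack=1, Kira=5

Dave must be 3 (only option left). So Bob, Kira can't be 3.
That leaves Bob = 4. So Grace, Kira can't be 4.
That leaves Kira = 5. Strike 5 from Grace, Jack.
That leaves Grace = 2.
That leaves Jack = 1.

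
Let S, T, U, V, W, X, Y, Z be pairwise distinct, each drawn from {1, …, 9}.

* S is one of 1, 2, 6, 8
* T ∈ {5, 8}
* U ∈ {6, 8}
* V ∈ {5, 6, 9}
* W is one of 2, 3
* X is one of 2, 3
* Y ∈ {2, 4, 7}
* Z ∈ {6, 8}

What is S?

U and Z between them cover only {6, 8} — a naked pair. Remove those values from S, T, V.
T has just one choice, so T = 5. Remove 5 from V.
V has just one choice, so V = 9.
W and X share exactly the 2 values {2, 3}; by pigeonhole those values go to them, so strike 2, 3 from S, Y.
So S = 1.

1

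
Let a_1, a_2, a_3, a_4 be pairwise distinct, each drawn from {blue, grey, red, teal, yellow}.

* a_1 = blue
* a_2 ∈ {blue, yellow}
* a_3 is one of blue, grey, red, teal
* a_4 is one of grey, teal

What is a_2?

a_1 must be blue (only option left). Strike blue from a_2, a_3.
So a_2 = yellow.

yellow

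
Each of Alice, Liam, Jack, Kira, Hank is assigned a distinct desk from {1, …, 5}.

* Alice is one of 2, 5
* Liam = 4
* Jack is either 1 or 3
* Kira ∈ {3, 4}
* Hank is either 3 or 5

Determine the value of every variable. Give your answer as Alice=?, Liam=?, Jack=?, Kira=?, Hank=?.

Alice=2, Liam=4, Jack=1, Kira=3, Hank=5

Liam has just one choice, so Liam = 4. Strike 4 from Kira.
Kira's domain is down to {3}, so Kira = 3. Remove 3 from Jack, Hank.
Hank's domain is down to {5}, so Hank = 5. Eliminate 5 elsewhere: Alice.
Alice must be 2 (only option left).
Jack's domain is down to {1}, so Jack = 1.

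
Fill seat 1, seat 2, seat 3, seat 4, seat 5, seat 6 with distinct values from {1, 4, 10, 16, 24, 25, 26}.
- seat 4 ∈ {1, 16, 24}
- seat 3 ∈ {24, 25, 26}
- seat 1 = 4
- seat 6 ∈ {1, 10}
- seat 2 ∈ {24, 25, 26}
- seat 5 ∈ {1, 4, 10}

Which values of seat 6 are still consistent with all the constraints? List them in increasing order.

1, 10

seat 1 must be 4 (only option left). So seat 5 can't be 4.
seat 5 and seat 6 share exactly the 2 values {1, 10}; by pigeonhole those values go to them, so strike 1, 10 from seat 4.
No further eliminations apply; seat 6 can still be any of 1, 10.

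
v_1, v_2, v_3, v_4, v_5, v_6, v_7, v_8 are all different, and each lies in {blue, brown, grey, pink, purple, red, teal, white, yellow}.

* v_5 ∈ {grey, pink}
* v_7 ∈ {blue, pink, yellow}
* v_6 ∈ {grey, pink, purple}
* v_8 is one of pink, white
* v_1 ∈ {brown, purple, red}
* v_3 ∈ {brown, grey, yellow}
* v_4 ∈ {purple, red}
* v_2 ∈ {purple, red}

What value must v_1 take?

brown

Among the 8 variables, blue fits only v_7 (and all 8 values in {blue, brown, grey, pink, purple, red, white, yellow} must be used), so v_7 = blue.
The 7 still-open variables together cover exactly {brown, grey, pink, purple, red, white, yellow} — 7 values for 7 variables — and white appears only in v_8's list, so v_8 = white.
The 6 still-open variables together cover exactly {brown, grey, pink, purple, red, yellow} — 6 values for 6 variables — and yellow appears only in v_3's list, so v_3 = yellow.
Among the 5 still-open variables, brown fits only v_1 (and all 5 values in {brown, grey, pink, purple, red} must be used), so v_1 = brown.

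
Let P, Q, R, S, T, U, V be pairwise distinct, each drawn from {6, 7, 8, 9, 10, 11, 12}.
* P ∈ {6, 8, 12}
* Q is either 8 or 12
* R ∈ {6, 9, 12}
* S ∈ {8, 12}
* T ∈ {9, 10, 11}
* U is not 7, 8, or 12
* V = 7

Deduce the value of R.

V's domain is down to {7}, so V = 7.
The 2 variables Q and S are confined to {8, 12}, which locks those values in; drop them from P, R.
P must be 6 (only option left). Eliminate 6 elsewhere: R, U.
So R = 9.

9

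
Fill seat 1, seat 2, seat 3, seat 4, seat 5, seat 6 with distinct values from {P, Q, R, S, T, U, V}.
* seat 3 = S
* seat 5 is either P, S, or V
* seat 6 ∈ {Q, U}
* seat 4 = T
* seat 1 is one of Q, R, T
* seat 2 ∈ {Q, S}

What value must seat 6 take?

seat 3 has just one choice, so seat 3 = S. So seat 2, seat 5 can't be S.
seat 4 must be T (only option left). So seat 1 can't be T.
seat 2's domain is down to {Q}, so seat 2 = Q. Remove Q from seat 1, seat 6.
So seat 6 = U.

U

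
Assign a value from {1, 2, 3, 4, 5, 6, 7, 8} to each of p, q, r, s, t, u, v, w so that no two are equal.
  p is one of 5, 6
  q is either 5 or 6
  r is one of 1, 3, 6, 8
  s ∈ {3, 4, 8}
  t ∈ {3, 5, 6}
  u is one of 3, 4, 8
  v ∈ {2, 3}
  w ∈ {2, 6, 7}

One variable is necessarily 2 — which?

v

The 8 variables together cover exactly {1, 2, 3, 4, 5, 6, 7, 8} — 8 values for 8 variables — and 1 appears only in r's list, so r = 1.
The 7 still-open variables together cover exactly {2, 3, 4, 5, 6, 7, 8} — 7 values for 7 variables — and 7 appears only in w's list, so w = 7.
The 6 still-open variables together cover exactly {2, 3, 4, 5, 6, 8} — 6 values for 6 variables — and 2 appears only in v's list, so v = 2.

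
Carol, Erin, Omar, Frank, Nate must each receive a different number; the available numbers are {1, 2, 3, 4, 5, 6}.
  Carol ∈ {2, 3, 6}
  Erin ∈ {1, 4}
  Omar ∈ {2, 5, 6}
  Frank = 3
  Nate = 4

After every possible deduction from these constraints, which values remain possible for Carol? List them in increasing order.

2, 6

Frank's domain is down to {3}, so Frank = 3. Eliminate 3 elsewhere: Carol.
That leaves Nate = 4. Remove 4 from Erin.
Erin has just one choice, so Erin = 1.
No further eliminations apply; Carol can still be any of 2, 6.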